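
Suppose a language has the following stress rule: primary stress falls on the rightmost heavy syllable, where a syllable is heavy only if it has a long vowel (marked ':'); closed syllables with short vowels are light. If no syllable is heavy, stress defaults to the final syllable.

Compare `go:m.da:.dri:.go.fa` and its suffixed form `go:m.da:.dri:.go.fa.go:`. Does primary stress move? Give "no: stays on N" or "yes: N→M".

Base `go:m.da:.dri:.go.fa` (5 syllables):
  Weights: 1 go:m H, 2 da: H, 3 dri: H, 4 go L, 5 fa L.
  Heavy syllables in the domain: 1, 2, 3. The rightmost is syllable 3 (dri:).
  → primary stress on syllable 3.
Suffixed `go:m.da:.dri:.go.fa.go:` (6 syllables):
  Weights: 1 go:m H, 2 da: H, 3 dri: H, 4 go L, 5 fa L, 6 go: H.
  Heavy syllables in the domain: 1, 2, 3, 6. The rightmost is syllable 6 (go:).
  → primary stress on syllable 6.

yes: 3→6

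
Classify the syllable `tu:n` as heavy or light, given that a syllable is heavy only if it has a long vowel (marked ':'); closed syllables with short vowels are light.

`tu:n`: long vowel, closed (coda /n/). Long vowel → heavy.

heavy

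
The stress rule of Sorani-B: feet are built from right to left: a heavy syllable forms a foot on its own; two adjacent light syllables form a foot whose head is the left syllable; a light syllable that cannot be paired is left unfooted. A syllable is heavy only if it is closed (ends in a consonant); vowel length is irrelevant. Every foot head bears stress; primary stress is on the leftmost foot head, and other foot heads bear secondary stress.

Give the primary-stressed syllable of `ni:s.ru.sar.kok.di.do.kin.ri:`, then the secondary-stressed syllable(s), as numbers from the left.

primary 1, secondary 3, 4, 5, 7

Weights: 1 ni:s H, 2 ru L, 3 sar H, 4 kok H, 5 di L, 6 do L, 7 kin H, 8 ri: L.
Parse right to left (heavy = foot alone; LL = one foot; stranded L unfooted): (ˈni:s) ru (ˈsar) (ˈkok) (ˈdi.do) (ˈkin) ri:.
Foot heads: 1, 3, 4, 5, 7.
Primary stress on the leftmost head = syllable 1.
Secondary stress on 3, 4, 5, 7: ˈni:s.ru.ˌsar.ˌkok.ˌdi.do.ˌkin.ri:.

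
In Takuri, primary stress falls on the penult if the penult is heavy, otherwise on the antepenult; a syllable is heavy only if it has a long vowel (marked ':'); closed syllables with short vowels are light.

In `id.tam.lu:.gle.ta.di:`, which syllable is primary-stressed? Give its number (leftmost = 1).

Weights: 4 gle L, 5 ta L, 6 di: H.
The penult (syllable 5, ta) is light, so stress falls on the antepenult (syllable 4, gle).
Primary stress: syllable 4 → id.tam.lu:.ˈgle.ta.di:.

4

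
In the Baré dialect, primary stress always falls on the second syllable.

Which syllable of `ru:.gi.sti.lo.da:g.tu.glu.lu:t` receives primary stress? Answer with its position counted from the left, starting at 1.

2

The word has 8 syllables; the second syllable is syllable 2 (gi).
Primary stress: syllable 2 → ru:.ˈgi.sti.lo.da:g.tu.glu.lu:t.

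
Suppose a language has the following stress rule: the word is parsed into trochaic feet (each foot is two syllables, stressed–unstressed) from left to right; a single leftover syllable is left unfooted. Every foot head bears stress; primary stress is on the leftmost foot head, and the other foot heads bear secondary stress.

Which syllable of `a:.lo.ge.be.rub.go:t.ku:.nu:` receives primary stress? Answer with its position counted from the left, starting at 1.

1

Parse left to right into trochaic (ˈσσ) feet: (ˈa:.lo) (ˈge.be) (ˈrub.go:t) (ˈku:.nu:).
Foot heads (stressed positions): 1, 3, 5, 7.
End Rule Leftmost: primary stress on the leftmost head = syllable 1.
Primary stress: syllable 1 → ˈa:.lo.ge.be.rub.go:t.ku:.nu:.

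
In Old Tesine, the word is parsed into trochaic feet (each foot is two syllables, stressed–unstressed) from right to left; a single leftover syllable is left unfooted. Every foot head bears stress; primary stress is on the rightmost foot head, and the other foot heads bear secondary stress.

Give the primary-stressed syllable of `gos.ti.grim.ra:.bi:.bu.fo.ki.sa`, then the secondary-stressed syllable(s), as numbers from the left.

primary 8, secondary 2, 4, 6

Parse right to left into trochaic (ˈσσ) feet: gos (ˈti.grim) (ˈra:.bi:) (ˈbu.fo) (ˈki.sa). Syllable 1 is left unfooted.
Foot heads (stressed positions): 2, 4, 6, 8.
End Rule Rightmost: primary stress on the rightmost head = syllable 8.
Secondary stress on 2, 4, 6: gos.ˌti.grim.ˌra:.bi:.ˌbu.fo.ˈki.sa.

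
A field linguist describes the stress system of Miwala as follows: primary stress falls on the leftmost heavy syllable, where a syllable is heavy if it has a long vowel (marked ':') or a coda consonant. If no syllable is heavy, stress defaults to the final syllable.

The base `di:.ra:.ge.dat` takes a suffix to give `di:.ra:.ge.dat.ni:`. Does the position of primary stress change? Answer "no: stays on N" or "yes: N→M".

Base `di:.ra:.ge.dat` (4 syllables):
  Weights: 1 di: H, 2 ra: H, 3 ge L, 4 dat H.
  Heavy syllables in the domain: 1, 2, 4. The leftmost is syllable 1 (di:).
  → primary stress on syllable 1.
Suffixed `di:.ra:.ge.dat.ni:` (5 syllables):
  Weights: 1 di: H, 2 ra: H, 3 ge L, 4 dat H, 5 ni: H.
  Heavy syllables in the domain: 1, 2, 4, 5. The leftmost is syllable 1 (di:).
  → primary stress on syllable 1.

no: stays on 1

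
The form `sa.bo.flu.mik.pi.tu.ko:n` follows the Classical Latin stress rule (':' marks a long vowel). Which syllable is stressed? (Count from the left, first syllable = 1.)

Classical Latin: stress the penult if heavy (long vowel or closed), else the antepenult.
Weights: 5 pi L, 6 tu L, 7 ko:n H.
The penult (syllable 6, tu) is light, so stress falls on the antepenult (syllable 5, pi).
Stress on syllable 5: sa.bo.flu.mik.ˈpi.tu.ko:n.

5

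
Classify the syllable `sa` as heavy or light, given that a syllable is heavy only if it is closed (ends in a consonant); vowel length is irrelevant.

light

`sa`: short vowel, open (no coda). Open (no coda) → light.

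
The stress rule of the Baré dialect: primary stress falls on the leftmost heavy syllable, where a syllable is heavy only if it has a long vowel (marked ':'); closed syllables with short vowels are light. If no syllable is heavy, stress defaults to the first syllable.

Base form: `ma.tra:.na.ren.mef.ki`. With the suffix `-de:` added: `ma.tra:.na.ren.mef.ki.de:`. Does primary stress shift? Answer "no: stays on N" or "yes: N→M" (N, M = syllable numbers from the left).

no: stays on 2

Base `ma.tra:.na.ren.mef.ki` (6 syllables):
  Weights: 1 ma L, 2 tra: H, 3 na L, 4 ren L, 5 mef L, 6 ki L.
  Heavy syllables in the domain: 2. The leftmost is syllable 2 (tra:).
  → primary stress on syllable 2.
Suffixed `ma.tra:.na.ren.mef.ki.de:` (7 syllables):
  Weights: 1 ma L, 2 tra: H, 3 na L, 4 ren L, 5 mef L, 6 ki L, 7 de: H.
  Heavy syllables in the domain: 2, 7. The leftmost is syllable 2 (tra:).
  → primary stress on syllable 2.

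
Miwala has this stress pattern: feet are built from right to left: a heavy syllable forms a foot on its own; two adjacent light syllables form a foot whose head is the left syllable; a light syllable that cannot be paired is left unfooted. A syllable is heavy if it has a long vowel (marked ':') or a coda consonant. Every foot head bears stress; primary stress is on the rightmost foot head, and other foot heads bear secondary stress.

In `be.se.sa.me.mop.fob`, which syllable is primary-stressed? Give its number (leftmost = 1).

Weights: 1 be L, 2 se L, 3 sa L, 4 me L, 5 mop H, 6 fob H.
Parse right to left (heavy = foot alone; LL = one foot; stranded L unfooted): (ˈbe.se) (ˈsa.me) (ˈmop) (ˈfob).
Foot heads: 1, 3, 5, 6.
Primary stress on the rightmost head = syllable 6.
Primary stress: syllable 6 → be.se.sa.me.mop.ˈfob.

6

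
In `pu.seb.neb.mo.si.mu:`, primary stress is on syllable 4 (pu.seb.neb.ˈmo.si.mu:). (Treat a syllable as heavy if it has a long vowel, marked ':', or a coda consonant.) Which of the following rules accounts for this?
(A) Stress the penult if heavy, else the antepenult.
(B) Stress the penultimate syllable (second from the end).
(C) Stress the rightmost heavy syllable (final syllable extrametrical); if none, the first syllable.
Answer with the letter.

A

Rule A → syllable 4 ✓.
Rule B → syllable 5 (observed: 4).
Rule C → syllable 3 (observed: 4).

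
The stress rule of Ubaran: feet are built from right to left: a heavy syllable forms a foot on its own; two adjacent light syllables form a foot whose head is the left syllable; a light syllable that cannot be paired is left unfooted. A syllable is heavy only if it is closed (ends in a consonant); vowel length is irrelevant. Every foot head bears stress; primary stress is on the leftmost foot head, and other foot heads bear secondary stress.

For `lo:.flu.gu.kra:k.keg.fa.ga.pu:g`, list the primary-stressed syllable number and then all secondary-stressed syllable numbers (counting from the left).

primary 2, secondary 4, 5, 6, 8

Weights: 1 lo: L, 2 flu L, 3 gu L, 4 kra:k H, 5 keg H, 6 fa L, 7 ga L, 8 pu:g H.
Parse right to left (heavy = foot alone; LL = one foot; stranded L unfooted): lo: (ˈflu.gu) (ˈkra:k) (ˈkeg) (ˈfa.ga) (ˈpu:g).
Foot heads: 2, 4, 5, 6, 8.
Primary stress on the leftmost head = syllable 2.
Secondary stress on 4, 5, 6, 8: lo:.ˈflu.gu.ˌkra:k.ˌkeg.ˌfa.ga.ˌpu:g.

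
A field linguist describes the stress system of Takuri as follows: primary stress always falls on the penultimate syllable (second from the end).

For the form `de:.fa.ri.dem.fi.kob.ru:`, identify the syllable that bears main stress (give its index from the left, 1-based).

The word has 7 syllables; the penultimate syllable (second from the end) is syllable 6 (kob).
Primary stress: syllable 6 → de:.fa.ri.dem.fi.ˈkob.ru:.

6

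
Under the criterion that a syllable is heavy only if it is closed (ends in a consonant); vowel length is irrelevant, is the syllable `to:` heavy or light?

light

`to:`: long vowel, open (no coda). Open (no coda) → light.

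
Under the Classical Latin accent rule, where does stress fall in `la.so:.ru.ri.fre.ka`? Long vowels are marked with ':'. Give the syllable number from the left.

Classical Latin: stress the penult if heavy (long vowel or closed), else the antepenult.
Weights: 4 ri L, 5 fre L, 6 ka L.
The penult (syllable 5, fre) is light, so stress falls on the antepenult (syllable 4, ri).
Stress on syllable 4: la.so:.ru.ˈri.fre.ka.

4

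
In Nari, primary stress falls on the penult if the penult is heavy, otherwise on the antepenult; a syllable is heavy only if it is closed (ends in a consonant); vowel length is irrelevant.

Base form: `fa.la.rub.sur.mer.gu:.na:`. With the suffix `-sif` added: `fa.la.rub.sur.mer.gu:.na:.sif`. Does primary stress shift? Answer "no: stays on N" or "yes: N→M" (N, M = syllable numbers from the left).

Base `fa.la.rub.sur.mer.gu:.na:` (7 syllables):
  Weights: 5 mer H, 6 gu: L, 7 na: L.
  The penult (syllable 6, gu:) is light, so stress falls on the antepenult (syllable 5, mer).
  → primary stress on syllable 5.
Suffixed `fa.la.rub.sur.mer.gu:.na:.sif` (8 syllables):
  Weights: 6 gu: L, 7 na: L, 8 sif H.
  The penult (syllable 7, na:) is light, so stress falls on the antepenult (syllable 6, gu:).
  → primary stress on syllable 6.

yes: 5→6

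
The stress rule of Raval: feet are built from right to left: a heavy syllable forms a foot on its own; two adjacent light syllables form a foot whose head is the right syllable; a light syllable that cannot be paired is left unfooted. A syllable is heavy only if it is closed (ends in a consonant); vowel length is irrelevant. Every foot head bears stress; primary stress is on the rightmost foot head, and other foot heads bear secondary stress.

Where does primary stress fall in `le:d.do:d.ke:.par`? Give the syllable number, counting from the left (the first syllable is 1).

4

Weights: 1 le:d H, 2 do:d H, 3 ke: L, 4 par H.
Parse right to left (heavy = foot alone; LL = one foot; stranded L unfooted): (ˈle:d) (ˈdo:d) ke: (ˈpar).
Foot heads: 1, 2, 4.
Primary stress on the rightmost head = syllable 4.
Primary stress: syllable 4 → le:d.do:d.ke:.ˈpar.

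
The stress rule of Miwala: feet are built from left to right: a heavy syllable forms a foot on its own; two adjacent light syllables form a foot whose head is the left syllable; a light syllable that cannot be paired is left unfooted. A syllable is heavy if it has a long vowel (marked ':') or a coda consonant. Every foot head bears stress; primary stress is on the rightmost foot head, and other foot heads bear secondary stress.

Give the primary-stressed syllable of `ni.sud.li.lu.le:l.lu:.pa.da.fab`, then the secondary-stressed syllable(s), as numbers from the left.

primary 9, secondary 2, 3, 5, 6, 7

Weights: 1 ni L, 2 sud H, 3 li L, 4 lu L, 5 le:l H, 6 lu: H, 7 pa L, 8 da L, 9 fab H.
Parse left to right (heavy = foot alone; LL = one foot; stranded L unfooted): ni (ˈsud) (ˈli.lu) (ˈle:l) (ˈlu:) (ˈpa.da) (ˈfab).
Foot heads: 2, 3, 5, 6, 7, 9.
Primary stress on the rightmost head = syllable 9.
Secondary stress on 2, 3, 5, 6, 7: ni.ˌsud.ˌli.lu.ˌle:l.ˌlu:.ˌpa.da.ˈfab.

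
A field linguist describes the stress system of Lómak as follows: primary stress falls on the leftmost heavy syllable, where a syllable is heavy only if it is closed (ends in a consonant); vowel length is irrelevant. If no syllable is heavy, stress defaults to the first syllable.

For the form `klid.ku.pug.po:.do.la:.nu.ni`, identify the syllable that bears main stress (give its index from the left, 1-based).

Weights: 1 klid H, 2 ku L, 3 pug H, 4 po: L, 5 do L, 6 la: L, 7 nu L, 8 ni L.
Heavy syllables in the domain: 1, 3. The leftmost is syllable 1 (klid).
Primary stress: syllable 1 → ˈklid.ku.pug.po:.do.la:.nu.ni.

1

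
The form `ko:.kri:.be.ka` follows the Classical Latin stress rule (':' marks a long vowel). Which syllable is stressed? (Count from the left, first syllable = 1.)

Classical Latin: stress the penult if heavy (long vowel or closed), else the antepenult.
Weights: 2 kri: H, 3 be L, 4 ka L.
The penult (syllable 3, be) is light, so stress falls on the antepenult (syllable 2, kri:).
Stress on syllable 2: ko:.ˈkri:.be.ka.

2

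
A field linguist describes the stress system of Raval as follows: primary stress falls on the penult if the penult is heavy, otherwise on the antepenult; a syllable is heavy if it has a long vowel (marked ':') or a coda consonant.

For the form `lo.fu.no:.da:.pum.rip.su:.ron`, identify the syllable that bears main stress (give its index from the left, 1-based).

7

Weights: 6 rip H, 7 su: H, 8 ron H.
The penult (syllable 7, su:) is heavy, so it takes stress.
Primary stress: syllable 7 → lo.fu.no:.da:.pum.rip.ˈsu:.ron.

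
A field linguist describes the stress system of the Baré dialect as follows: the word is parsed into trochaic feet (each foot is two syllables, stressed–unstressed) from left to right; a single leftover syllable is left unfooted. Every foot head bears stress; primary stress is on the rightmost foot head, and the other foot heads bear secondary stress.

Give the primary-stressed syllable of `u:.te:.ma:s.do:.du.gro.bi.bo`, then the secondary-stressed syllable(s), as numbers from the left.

Parse left to right into trochaic (ˈσσ) feet: (ˈu:.te:) (ˈma:s.do:) (ˈdu.gro) (ˈbi.bo).
Foot heads (stressed positions): 1, 3, 5, 7.
End Rule Rightmost: primary stress on the rightmost head = syllable 7.
Secondary stress on 1, 3, 5: ˌu:.te:.ˌma:s.do:.ˌdu.gro.ˈbi.bo.

primary 7, secondary 1, 3, 5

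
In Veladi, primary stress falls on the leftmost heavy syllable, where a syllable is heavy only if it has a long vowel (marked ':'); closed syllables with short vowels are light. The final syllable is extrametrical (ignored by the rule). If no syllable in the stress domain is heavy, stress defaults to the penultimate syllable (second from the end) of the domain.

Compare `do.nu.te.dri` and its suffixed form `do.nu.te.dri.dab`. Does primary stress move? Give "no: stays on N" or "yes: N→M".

yes: 2→3

Base `do.nu.te.dri` (4 syllables):
  The final syllable (4, dri) is extrametrical; the stress domain is syllables 1–3.
  Weights: 1 do L, 2 nu L, 3 te L.
  No heavy syllable in the domain; default to the penultimate syllable (second from the end) of the domain = syllable 2.
  → primary stress on syllable 2.
Suffixed `do.nu.te.dri.dab` (5 syllables):
  The final syllable (5, dab) is extrametrical; the stress domain is syllables 1–4.
  Weights: 1 do L, 2 nu L, 3 te L, 4 dri L.
  No heavy syllable in the domain; default to the penultimate syllable (second from the end) of the domain = syllable 3.
  → primary stress on syllable 3.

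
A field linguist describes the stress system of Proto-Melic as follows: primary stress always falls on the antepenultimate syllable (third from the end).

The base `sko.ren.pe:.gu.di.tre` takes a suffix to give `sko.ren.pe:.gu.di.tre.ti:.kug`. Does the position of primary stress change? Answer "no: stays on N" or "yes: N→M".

yes: 4→6

Base `sko.ren.pe:.gu.di.tre` (6 syllables):
  The word has 6 syllables; the antepenultimate syllable (third from the end) is syllable 4 (gu).
  → primary stress on syllable 4.
Suffixed `sko.ren.pe:.gu.di.tre.ti:.kug` (8 syllables):
  The word has 8 syllables; the antepenultimate syllable (third from the end) is syllable 6 (tre).
  → primary stress on syllable 6.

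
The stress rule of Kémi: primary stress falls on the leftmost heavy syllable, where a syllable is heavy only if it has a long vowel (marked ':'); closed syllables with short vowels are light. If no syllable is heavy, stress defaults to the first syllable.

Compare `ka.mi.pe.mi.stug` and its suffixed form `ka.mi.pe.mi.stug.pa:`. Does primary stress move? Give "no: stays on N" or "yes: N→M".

Base `ka.mi.pe.mi.stug` (5 syllables):
  Weights: 1 ka L, 2 mi L, 3 pe L, 4 mi L, 5 stug L.
  No heavy syllable in the domain; default to the first syllable = syllable 1.
  → primary stress on syllable 1.
Suffixed `ka.mi.pe.mi.stug.pa:` (6 syllables):
  Weights: 1 ka L, 2 mi L, 3 pe L, 4 mi L, 5 stug L, 6 pa: H.
  Heavy syllables in the domain: 6. The leftmost is syllable 6 (pa:).
  → primary stress on syllable 6.

yes: 1→6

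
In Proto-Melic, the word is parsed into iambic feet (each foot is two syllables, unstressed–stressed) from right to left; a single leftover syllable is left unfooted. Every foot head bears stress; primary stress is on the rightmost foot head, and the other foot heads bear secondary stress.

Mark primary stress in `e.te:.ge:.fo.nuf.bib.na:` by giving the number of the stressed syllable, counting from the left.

Parse right to left into iambic (σˈσ) feet: e (te:.ˈge:) (fo.ˈnuf) (bib.ˈna:). Syllable 1 is left unfooted.
Foot heads (stressed positions): 3, 5, 7.
End Rule Rightmost: primary stress on the rightmost head = syllable 7.
Primary stress: syllable 7 → e.te:.ge:.fo.nuf.bib.ˈna:.

7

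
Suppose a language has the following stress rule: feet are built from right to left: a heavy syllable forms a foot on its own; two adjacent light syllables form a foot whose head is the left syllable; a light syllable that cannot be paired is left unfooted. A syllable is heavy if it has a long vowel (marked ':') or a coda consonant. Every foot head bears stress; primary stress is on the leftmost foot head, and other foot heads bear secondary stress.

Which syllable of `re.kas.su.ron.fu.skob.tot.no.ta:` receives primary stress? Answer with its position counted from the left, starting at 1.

2

Weights: 1 re L, 2 kas H, 3 su L, 4 ron H, 5 fu L, 6 skob H, 7 tot H, 8 no L, 9 ta: H.
Parse right to left (heavy = foot alone; LL = one foot; stranded L unfooted): re (ˈkas) su (ˈron) fu (ˈskob) (ˈtot) no (ˈta:).
Foot heads: 2, 4, 6, 7, 9.
Primary stress on the leftmost head = syllable 2.
Primary stress: syllable 2 → re.ˈkas.su.ron.fu.skob.tot.no.ta:.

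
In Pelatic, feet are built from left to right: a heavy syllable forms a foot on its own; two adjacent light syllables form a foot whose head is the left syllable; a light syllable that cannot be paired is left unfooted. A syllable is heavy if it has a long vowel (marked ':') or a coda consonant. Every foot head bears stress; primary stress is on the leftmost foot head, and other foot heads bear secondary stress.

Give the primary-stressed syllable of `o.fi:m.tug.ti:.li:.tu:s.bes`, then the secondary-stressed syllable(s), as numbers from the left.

primary 2, secondary 3, 4, 5, 6, 7

Weights: 1 o L, 2 fi:m H, 3 tug H, 4 ti: H, 5 li: H, 6 tu:s H, 7 bes H.
Parse left to right (heavy = foot alone; LL = one foot; stranded L unfooted): o (ˈfi:m) (ˈtug) (ˈti:) (ˈli:) (ˈtu:s) (ˈbes).
Foot heads: 2, 3, 4, 5, 6, 7.
Primary stress on the leftmost head = syllable 2.
Secondary stress on 3, 4, 5, 6, 7: o.ˈfi:m.ˌtug.ˌti:.ˌli:.ˌtu:s.ˌbes.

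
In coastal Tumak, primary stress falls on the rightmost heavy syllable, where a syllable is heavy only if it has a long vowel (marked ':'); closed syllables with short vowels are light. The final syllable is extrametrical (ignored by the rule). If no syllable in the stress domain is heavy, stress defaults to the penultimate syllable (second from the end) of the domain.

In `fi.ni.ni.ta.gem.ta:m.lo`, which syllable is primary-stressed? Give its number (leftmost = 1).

The final syllable (7, lo) is extrametrical; the stress domain is syllables 1–6.
Weights: 1 fi L, 2 ni L, 3 ni L, 4 ta L, 5 gem L, 6 ta:m H.
Heavy syllables in the domain: 6. The rightmost is syllable 6 (ta:m).
Primary stress: syllable 6 → fi.ni.ni.ta.gem.ˈta:m.lo.

6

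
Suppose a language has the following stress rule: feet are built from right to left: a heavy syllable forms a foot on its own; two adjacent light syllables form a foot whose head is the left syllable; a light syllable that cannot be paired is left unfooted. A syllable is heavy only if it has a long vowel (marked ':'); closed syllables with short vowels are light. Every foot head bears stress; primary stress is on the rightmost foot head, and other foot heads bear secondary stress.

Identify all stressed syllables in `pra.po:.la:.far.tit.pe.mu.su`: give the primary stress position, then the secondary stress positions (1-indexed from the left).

primary 7, secondary 2, 3, 5

Weights: 1 pra L, 2 po: H, 3 la: H, 4 far L, 5 tit L, 6 pe L, 7 mu L, 8 su L.
Parse right to left (heavy = foot alone; LL = one foot; stranded L unfooted): pra (ˈpo:) (ˈla:) far (ˈtit.pe) (ˈmu.su).
Foot heads: 2, 3, 5, 7.
Primary stress on the rightmost head = syllable 7.
Secondary stress on 2, 3, 5: pra.ˌpo:.ˌla:.far.ˌtit.pe.ˈmu.su.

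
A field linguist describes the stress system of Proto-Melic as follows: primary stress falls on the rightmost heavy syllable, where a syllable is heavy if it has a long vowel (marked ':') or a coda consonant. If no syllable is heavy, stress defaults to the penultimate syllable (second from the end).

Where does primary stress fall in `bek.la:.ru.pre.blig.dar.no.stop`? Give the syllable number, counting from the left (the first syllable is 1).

8

Weights: 1 bek H, 2 la: H, 3 ru L, 4 pre L, 5 blig H, 6 dar H, 7 no L, 8 stop H.
Heavy syllables in the domain: 1, 2, 5, 6, 8. The rightmost is syllable 8 (stop).
Primary stress: syllable 8 → bek.la:.ru.pre.blig.dar.no.ˈstop.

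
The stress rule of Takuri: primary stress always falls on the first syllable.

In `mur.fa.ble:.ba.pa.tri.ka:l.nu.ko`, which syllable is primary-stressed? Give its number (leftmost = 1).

The word has 9 syllables; the first syllable is syllable 1 (mur).
Primary stress: syllable 1 → ˈmur.fa.ble:.ba.pa.tri.ka:l.nu.ko.

1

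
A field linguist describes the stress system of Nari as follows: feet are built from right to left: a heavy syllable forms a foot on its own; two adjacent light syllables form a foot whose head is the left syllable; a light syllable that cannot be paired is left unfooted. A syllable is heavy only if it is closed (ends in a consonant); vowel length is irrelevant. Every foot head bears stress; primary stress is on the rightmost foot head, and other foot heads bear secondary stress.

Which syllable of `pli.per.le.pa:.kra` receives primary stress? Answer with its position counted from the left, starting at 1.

4

Weights: 1 pli L, 2 per H, 3 le L, 4 pa: L, 5 kra L.
Parse right to left (heavy = foot alone; LL = one foot; stranded L unfooted): pli (ˈper) le (ˈpa:.kra).
Foot heads: 2, 4.
Primary stress on the rightmost head = syllable 4.
Primary stress: syllable 4 → pli.per.le.ˈpa:.kra.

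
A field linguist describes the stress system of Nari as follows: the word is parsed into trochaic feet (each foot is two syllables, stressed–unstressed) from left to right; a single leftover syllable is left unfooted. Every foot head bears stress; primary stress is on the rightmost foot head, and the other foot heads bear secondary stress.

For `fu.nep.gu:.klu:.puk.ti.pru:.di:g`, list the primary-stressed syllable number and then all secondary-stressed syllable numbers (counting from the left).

Parse left to right into trochaic (ˈσσ) feet: (ˈfu.nep) (ˈgu:.klu:) (ˈpuk.ti) (ˈpru:.di:g).
Foot heads (stressed positions): 1, 3, 5, 7.
End Rule Rightmost: primary stress on the rightmost head = syllable 7.
Secondary stress on 1, 3, 5: ˌfu.nep.ˌgu:.klu:.ˌpuk.ti.ˈpru:.di:g.

primary 7, secondary 1, 3, 5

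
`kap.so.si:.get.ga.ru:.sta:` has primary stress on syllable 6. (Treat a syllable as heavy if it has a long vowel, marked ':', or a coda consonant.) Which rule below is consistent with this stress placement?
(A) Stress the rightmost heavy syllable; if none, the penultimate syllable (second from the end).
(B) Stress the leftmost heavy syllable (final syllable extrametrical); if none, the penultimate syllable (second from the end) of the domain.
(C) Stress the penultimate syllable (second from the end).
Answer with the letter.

Rule A → syllable 7 (observed: 6).
Rule B → syllable 1 (observed: 6).
Rule C → syllable 6 ✓.

C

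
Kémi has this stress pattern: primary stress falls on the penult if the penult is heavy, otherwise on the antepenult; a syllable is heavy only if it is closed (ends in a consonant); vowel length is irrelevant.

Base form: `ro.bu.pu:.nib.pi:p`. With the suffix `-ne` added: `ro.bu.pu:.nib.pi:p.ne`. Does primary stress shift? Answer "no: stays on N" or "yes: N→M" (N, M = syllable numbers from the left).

Base `ro.bu.pu:.nib.pi:p` (5 syllables):
  Weights: 3 pu: L, 4 nib H, 5 pi:p H.
  The penult (syllable 4, nib) is heavy, so it takes stress.
  → primary stress on syllable 4.
Suffixed `ro.bu.pu:.nib.pi:p.ne` (6 syllables):
  Weights: 4 nib H, 5 pi:p H, 6 ne L.
  The penult (syllable 5, pi:p) is heavy, so it takes stress.
  → primary stress on syllable 5.

yes: 4→5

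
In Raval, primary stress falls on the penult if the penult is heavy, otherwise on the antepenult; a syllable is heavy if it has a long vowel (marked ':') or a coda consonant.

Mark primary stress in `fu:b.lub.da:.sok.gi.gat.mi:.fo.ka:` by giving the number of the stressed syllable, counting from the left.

7

Weights: 7 mi: H, 8 fo L, 9 ka: H.
The penult (syllable 8, fo) is light, so stress falls on the antepenult (syllable 7, mi:).
Primary stress: syllable 7 → fu:b.lub.da:.sok.gi.gat.ˈmi:.fo.ka:.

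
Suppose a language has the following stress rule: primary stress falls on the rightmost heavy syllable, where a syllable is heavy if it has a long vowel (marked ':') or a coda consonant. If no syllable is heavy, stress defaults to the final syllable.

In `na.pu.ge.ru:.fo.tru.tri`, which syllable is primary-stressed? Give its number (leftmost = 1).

Weights: 1 na L, 2 pu L, 3 ge L, 4 ru: H, 5 fo L, 6 tru L, 7 tri L.
Heavy syllables in the domain: 4. The rightmost is syllable 4 (ru:).
Primary stress: syllable 4 → na.pu.ge.ˈru:.fo.tru.tri.

4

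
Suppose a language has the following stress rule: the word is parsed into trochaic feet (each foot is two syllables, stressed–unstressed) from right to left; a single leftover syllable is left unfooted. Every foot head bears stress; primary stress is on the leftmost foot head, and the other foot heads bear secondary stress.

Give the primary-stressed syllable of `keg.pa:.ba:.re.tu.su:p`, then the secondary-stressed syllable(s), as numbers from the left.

primary 1, secondary 3, 5

Parse right to left into trochaic (ˈσσ) feet: (ˈkeg.pa:) (ˈba:.re) (ˈtu.su:p).
Foot heads (stressed positions): 1, 3, 5.
End Rule Leftmost: primary stress on the leftmost head = syllable 1.
Secondary stress on 3, 5: ˈkeg.pa:.ˌba:.re.ˌtu.su:p.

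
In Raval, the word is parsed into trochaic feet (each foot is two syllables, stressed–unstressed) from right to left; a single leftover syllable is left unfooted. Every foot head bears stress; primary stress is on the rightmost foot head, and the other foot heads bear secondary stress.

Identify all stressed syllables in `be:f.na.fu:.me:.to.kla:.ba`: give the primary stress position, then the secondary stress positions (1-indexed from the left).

Parse right to left into trochaic (ˈσσ) feet: be:f (ˈna.fu:) (ˈme:.to) (ˈkla:.ba). Syllable 1 is left unfooted.
Foot heads (stressed positions): 2, 4, 6.
End Rule Rightmost: primary stress on the rightmost head = syllable 6.
Secondary stress on 2, 4: be:f.ˌna.fu:.ˌme:.to.ˈkla:.ba.

primary 6, secondary 2, 4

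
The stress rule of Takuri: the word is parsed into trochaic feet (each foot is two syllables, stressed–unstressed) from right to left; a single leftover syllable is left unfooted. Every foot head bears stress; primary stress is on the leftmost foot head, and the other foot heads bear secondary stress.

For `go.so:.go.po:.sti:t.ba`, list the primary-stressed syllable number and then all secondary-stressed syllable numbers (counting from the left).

primary 1, secondary 3, 5

Parse right to left into trochaic (ˈσσ) feet: (ˈgo.so:) (ˈgo.po:) (ˈsti:t.ba).
Foot heads (stressed positions): 1, 3, 5.
End Rule Leftmost: primary stress on the leftmost head = syllable 1.
Secondary stress on 3, 5: ˈgo.so:.ˌgo.po:.ˌsti:t.ba.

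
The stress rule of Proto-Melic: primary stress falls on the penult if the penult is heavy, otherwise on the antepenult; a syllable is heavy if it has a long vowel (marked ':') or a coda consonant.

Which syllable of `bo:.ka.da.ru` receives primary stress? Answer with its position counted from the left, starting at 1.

Weights: 2 ka L, 3 da L, 4 ru L.
The penult (syllable 3, da) is light, so stress falls on the antepenult (syllable 2, ka).
Primary stress: syllable 2 → bo:.ˈka.da.ru.

2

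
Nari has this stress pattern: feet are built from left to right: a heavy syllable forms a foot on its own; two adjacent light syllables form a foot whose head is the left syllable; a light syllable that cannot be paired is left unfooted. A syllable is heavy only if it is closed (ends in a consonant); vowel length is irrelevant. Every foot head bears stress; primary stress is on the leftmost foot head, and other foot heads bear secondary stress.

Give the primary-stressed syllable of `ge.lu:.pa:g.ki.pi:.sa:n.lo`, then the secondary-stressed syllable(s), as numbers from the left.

primary 1, secondary 3, 4, 6

Weights: 1 ge L, 2 lu: L, 3 pa:g H, 4 ki L, 5 pi: L, 6 sa:n H, 7 lo L.
Parse left to right (heavy = foot alone; LL = one foot; stranded L unfooted): (ˈge.lu:) (ˈpa:g) (ˈki.pi:) (ˈsa:n) lo.
Foot heads: 1, 3, 4, 6.
Primary stress on the leftmost head = syllable 1.
Secondary stress on 3, 4, 6: ˈge.lu:.ˌpa:g.ˌki.pi:.ˌsa:n.lo.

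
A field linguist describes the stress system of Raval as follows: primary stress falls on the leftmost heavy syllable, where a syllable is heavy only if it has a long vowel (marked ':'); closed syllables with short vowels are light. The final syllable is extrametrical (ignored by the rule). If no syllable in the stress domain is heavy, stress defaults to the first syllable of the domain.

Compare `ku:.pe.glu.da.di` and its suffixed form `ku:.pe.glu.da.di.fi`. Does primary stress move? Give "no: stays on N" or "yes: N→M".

Base `ku:.pe.glu.da.di` (5 syllables):
  The final syllable (5, di) is extrametrical; the stress domain is syllables 1–4.
  Weights: 1 ku: H, 2 pe L, 3 glu L, 4 da L.
  Heavy syllables in the domain: 1. The leftmost is syllable 1 (ku:).
  → primary stress on syllable 1.
Suffixed `ku:.pe.glu.da.di.fi` (6 syllables):
  The final syllable (6, fi) is extrametrical; the stress domain is syllables 1–5.
  Weights: 1 ku: H, 2 pe L, 3 glu L, 4 da L, 5 di L.
  Heavy syllables in the domain: 1. The leftmost is syllable 1 (ku:).
  → primary stress on syllable 1.

no: stays on 1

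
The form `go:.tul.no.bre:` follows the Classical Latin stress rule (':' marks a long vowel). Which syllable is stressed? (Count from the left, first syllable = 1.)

Classical Latin: stress the penult if heavy (long vowel or closed), else the antepenult.
Weights: 2 tul H, 3 no L, 4 bre: H.
The penult (syllable 3, no) is light, so stress falls on the antepenult (syllable 2, tul).
Stress on syllable 2: go:.ˈtul.no.bre:.

2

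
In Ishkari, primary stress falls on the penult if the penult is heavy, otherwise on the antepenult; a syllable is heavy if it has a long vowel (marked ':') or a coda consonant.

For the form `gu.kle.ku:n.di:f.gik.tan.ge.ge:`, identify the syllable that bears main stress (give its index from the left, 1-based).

6

Weights: 6 tan H, 7 ge L, 8 ge: H.
The penult (syllable 7, ge) is light, so stress falls on the antepenult (syllable 6, tan).
Primary stress: syllable 6 → gu.kle.ku:n.di:f.gik.ˈtan.ge.ge:.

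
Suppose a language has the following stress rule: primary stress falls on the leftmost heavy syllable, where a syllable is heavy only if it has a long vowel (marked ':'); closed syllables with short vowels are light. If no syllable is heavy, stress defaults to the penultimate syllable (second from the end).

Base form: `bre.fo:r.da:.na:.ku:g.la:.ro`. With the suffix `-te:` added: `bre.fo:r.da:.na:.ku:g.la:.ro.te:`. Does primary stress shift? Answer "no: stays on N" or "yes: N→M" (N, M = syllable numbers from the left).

Base `bre.fo:r.da:.na:.ku:g.la:.ro` (7 syllables):
  Weights: 1 bre L, 2 fo:r H, 3 da: H, 4 na: H, 5 ku:g H, 6 la: H, 7 ro L.
  Heavy syllables in the domain: 2, 3, 4, 5, 6. The leftmost is syllable 2 (fo:r).
  → primary stress on syllable 2.
Suffixed `bre.fo:r.da:.na:.ku:g.la:.ro.te:` (8 syllables):
  Weights: 1 bre L, 2 fo:r H, 3 da: H, 4 na: H, 5 ku:g H, 6 la: H, 7 ro L, 8 te: H.
  Heavy syllables in the domain: 2, 3, 4, 5, 6, 8. The leftmost is syllable 2 (fo:r).
  → primary stress on syllable 2.

no: stays on 2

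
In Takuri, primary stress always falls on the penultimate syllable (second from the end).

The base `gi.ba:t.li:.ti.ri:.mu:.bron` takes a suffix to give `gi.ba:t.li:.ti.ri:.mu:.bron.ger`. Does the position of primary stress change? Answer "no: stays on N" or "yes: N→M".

yes: 6→7

Base `gi.ba:t.li:.ti.ri:.mu:.bron` (7 syllables):
  The word has 7 syllables; the penultimate syllable (second from the end) is syllable 6 (mu:).
  → primary stress on syllable 6.
Suffixed `gi.ba:t.li:.ti.ri:.mu:.bron.ger` (8 syllables):
  The word has 8 syllables; the penultimate syllable (second from the end) is syllable 7 (bron).
  → primary stress on syllable 7.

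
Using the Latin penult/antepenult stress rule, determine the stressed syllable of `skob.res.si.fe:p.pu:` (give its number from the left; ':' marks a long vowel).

Classical Latin: stress the penult if heavy (long vowel or closed), else the antepenult.
Weights: 3 si L, 4 fe:p H, 5 pu: H.
The penult (syllable 4, fe:p) is heavy, so it takes stress.
Stress on syllable 4: skob.res.si.ˈfe:p.pu:.

4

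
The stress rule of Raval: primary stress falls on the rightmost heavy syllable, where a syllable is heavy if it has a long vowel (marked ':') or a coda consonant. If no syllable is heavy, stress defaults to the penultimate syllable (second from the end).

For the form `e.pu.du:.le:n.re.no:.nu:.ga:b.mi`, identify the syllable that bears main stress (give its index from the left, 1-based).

Weights: 1 e L, 2 pu L, 3 du: H, 4 le:n H, 5 re L, 6 no: H, 7 nu: H, 8 ga:b H, 9 mi L.
Heavy syllables in the domain: 3, 4, 6, 7, 8. The rightmost is syllable 8 (ga:b).
Primary stress: syllable 8 → e.pu.du:.le:n.re.no:.nu:.ˈga:b.mi.

8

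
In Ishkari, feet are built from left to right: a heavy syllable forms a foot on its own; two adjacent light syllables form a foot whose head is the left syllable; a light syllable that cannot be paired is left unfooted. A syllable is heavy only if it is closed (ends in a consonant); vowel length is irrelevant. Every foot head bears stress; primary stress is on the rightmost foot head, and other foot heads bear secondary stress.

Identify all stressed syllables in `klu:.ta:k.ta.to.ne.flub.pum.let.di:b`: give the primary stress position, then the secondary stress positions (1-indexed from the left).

primary 9, secondary 2, 3, 6, 7, 8

Weights: 1 klu: L, 2 ta:k H, 3 ta L, 4 to L, 5 ne L, 6 flub H, 7 pum H, 8 let H, 9 di:b H.
Parse left to right (heavy = foot alone; LL = one foot; stranded L unfooted): klu: (ˈta:k) (ˈta.to) ne (ˈflub) (ˈpum) (ˈlet) (ˈdi:b).
Foot heads: 2, 3, 6, 7, 8, 9.
Primary stress on the rightmost head = syllable 9.
Secondary stress on 2, 3, 6, 7, 8: klu:.ˌta:k.ˌta.to.ne.ˌflub.ˌpum.ˌlet.ˈdi:b.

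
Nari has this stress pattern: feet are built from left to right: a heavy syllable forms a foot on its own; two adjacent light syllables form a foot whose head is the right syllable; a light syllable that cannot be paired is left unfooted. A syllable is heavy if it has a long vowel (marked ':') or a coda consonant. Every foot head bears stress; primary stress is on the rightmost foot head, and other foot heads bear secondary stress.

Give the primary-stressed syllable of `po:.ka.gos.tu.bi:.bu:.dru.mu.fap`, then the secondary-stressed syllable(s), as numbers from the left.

primary 9, secondary 1, 3, 5, 6, 8

Weights: 1 po: H, 2 ka L, 3 gos H, 4 tu L, 5 bi: H, 6 bu: H, 7 dru L, 8 mu L, 9 fap H.
Parse left to right (heavy = foot alone; LL = one foot; stranded L unfooted): (ˈpo:) ka (ˈgos) tu (ˈbi:) (ˈbu:) (dru.ˈmu) (ˈfap).
Foot heads: 1, 3, 5, 6, 8, 9.
Primary stress on the rightmost head = syllable 9.
Secondary stress on 1, 3, 5, 6, 8: ˌpo:.ka.ˌgos.tu.ˌbi:.ˌbu:.dru.ˌmu.ˈfap.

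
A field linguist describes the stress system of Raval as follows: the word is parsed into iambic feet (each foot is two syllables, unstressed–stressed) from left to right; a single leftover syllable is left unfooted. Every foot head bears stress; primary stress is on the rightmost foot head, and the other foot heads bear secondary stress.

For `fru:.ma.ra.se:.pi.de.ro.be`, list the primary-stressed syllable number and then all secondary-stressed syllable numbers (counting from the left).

Parse left to right into iambic (σˈσ) feet: (fru:.ˈma) (ra.ˈse:) (pi.ˈde) (ro.ˈbe).
Foot heads (stressed positions): 2, 4, 6, 8.
End Rule Rightmost: primary stress on the rightmost head = syllable 8.
Secondary stress on 2, 4, 6: fru:.ˌma.ra.ˌse:.pi.ˌde.ro.ˈbe.

primary 8, secondary 2, 4, 6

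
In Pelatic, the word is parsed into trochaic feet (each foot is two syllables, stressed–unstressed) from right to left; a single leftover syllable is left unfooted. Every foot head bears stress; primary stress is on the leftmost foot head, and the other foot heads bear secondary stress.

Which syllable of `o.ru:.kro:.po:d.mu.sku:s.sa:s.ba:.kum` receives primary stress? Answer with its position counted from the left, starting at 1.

2

Parse right to left into trochaic (ˈσσ) feet: o (ˈru:.kro:) (ˈpo:d.mu) (ˈsku:s.sa:s) (ˈba:.kum). Syllable 1 is left unfooted.
Foot heads (stressed positions): 2, 4, 6, 8.
End Rule Leftmost: primary stress on the leftmost head = syllable 2.
Primary stress: syllable 2 → o.ˈru:.kro:.po:d.mu.sku:s.sa:s.ba:.kum.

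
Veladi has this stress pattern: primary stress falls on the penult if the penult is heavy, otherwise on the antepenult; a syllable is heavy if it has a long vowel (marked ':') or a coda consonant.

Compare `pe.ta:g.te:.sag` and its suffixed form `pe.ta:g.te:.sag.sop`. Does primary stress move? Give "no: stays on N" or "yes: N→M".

Base `pe.ta:g.te:.sag` (4 syllables):
  Weights: 2 ta:g H, 3 te: H, 4 sag H.
  The penult (syllable 3, te:) is heavy, so it takes stress.
  → primary stress on syllable 3.
Suffixed `pe.ta:g.te:.sag.sop` (5 syllables):
  Weights: 3 te: H, 4 sag H, 5 sop H.
  The penult (syllable 4, sag) is heavy, so it takes stress.
  → primary stress on syllable 4.

yes: 3→4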